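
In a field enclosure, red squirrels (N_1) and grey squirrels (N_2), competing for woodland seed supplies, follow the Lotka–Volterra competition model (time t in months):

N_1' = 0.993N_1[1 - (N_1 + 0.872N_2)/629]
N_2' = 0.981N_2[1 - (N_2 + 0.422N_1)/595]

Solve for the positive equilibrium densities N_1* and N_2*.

N_1* ≈ 174, N_2* ≈ 521

Setting both brackets to zero gives the nullclines N_1 + 0.872N_2 = 629 and 0.422N_1 + N_2 = 595.
Substituting N_2 = 595 - 0.422N_1 into the first: N_1(1 - 0.872·0.422) = 629 - 0.872·595.
So N_1* = 110/0.632 = 174, and then N_2* = 595 - 0.422·174 = 521.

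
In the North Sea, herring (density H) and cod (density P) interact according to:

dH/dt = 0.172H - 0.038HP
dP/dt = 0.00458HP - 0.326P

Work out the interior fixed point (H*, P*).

Set dP/dt = 0 with P > 0: 0.00458H - 0.326 = 0, so H* = 0.326/0.00458 = 71.2.
Set dH/dt = 0 with H > 0: 0.172 - 0.038P = 0, so P* = 0.172/0.038 = 4.53.

H* ≈ 71.2, P* ≈ 4.53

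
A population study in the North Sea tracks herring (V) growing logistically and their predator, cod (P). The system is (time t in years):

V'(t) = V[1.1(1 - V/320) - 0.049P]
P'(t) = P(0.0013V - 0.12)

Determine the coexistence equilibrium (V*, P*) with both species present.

V* ≈ 92.3, P* ≈ 16

From dP/dt = 0 with P > 0: 0.0013V* = 0.12, so V* = 92.3.
Substitute into dV/dt = 0: 1.1(1 - 92.3/320) = 0.049P*.
The bracket is 0.712, giving P* = 0.783/0.049 = 16.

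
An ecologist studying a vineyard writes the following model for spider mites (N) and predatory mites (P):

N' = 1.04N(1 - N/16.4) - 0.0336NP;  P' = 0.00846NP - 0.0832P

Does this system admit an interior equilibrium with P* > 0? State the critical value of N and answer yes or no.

Threshold N = 9.83; K > 9.83, so yes, the predator persists.

The predator equation gives dP/dt > 0 only when N > 0.0832/0.00846 = 9.83.
Without the predator, N → K = 16.4. Since 16.4 > 9.83, the predator can invade and persist.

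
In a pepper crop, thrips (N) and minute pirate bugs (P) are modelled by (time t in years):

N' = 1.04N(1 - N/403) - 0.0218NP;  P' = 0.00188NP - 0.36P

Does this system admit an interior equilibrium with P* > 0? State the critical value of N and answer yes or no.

The predator equation gives dP/dt > 0 only when N > 0.36/0.00188 = 191.
Without the predator, N → K = 403. Since 403 > 191, the predator can invade and persist.

Threshold N = 191; K > 191, so yes, the predator persists.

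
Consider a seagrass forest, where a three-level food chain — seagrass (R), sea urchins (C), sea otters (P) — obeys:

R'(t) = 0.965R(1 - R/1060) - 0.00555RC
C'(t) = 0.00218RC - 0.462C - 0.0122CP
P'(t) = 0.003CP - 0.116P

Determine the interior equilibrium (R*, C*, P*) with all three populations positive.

From dP/dt = 0: 0.003C* = 0.116, so C* = 38.7.
From dR/dt = 0: 0.965(1 - R*/1060) = 0.00555·38.7, giving R* = 1060·(1 - 0.222) = 824.
From dC/dt = 0: 0.00218·824 - 0.462 = 0.0122P*, so P* = 1.33/0.0122 = 109.

R* ≈ 824, C* ≈ 38.7, P* ≈ 109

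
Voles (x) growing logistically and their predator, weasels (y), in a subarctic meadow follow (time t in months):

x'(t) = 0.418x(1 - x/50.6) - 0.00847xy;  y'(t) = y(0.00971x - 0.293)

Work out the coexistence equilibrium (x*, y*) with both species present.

From dy/dt = 0 with y > 0: 0.00971x* = 0.293, so x* = 30.2.
Substitute into dx/dt = 0: 0.418(1 - 30.2/50.6) = 0.00847y*.
The bracket is 0.404, giving y* = 0.169/0.00847 = 19.9.

x* ≈ 30.2, y* ≈ 19.9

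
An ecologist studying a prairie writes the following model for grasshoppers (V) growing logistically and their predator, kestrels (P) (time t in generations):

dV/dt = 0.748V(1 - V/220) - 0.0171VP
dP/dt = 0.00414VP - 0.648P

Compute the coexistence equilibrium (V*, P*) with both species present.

V* ≈ 157, P* ≈ 12.6

From dP/dt = 0 with P > 0: 0.00414V* = 0.648, so V* = 157.
Substitute into dV/dt = 0: 0.748(1 - 157/220) = 0.0171P*.
The bracket is 0.289, giving P* = 0.216/0.0171 = 12.6.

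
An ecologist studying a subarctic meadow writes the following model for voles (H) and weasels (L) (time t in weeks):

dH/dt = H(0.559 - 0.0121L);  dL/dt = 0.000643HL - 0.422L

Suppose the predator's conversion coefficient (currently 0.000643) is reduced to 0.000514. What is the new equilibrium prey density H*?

H* ≈ 821

At the interior fixed point, setting dL/dt = 0 with L > 0 fixes H* = (predator death rate)/(HL coefficient) — independent of the other coefficients.
With the change, H* = 0.422/0.000514 = 821; it rises from 656.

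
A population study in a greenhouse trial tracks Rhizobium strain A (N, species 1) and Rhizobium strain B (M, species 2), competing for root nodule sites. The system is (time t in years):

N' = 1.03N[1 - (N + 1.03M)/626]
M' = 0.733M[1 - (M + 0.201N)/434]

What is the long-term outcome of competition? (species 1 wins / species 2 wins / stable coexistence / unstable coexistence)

Compare the nullcline intercepts: K1/α12 = 626/1.03 = 608 > K2 = 434; K2/α21 = 434/0.201 = 2160 > K1 = 626.
Since both inequalities hold, each species can invade when rare, so the interior equilibrium is stable.

stable coexistence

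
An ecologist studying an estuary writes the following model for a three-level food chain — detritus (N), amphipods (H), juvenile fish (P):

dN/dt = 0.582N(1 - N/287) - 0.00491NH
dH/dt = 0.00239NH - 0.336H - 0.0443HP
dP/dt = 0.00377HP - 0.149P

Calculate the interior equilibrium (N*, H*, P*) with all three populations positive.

N* ≈ 191, H* ≈ 39.5, P* ≈ 2.74

From dP/dt = 0: 0.00377H* = 0.149, so H* = 39.5.
From dN/dt = 0: 0.582(1 - N*/287) = 0.00491·39.5, giving N* = 287·(1 - 0.333) = 191.
From dH/dt = 0: 0.00239·191 - 0.336 = 0.0443P*, so P* = 0.121/0.0443 = 2.74.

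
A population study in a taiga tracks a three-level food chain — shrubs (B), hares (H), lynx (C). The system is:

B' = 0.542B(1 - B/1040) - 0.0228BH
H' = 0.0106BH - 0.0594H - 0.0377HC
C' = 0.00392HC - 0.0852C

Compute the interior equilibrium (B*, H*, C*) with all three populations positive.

B* ≈ 89.1, H* ≈ 21.7, C* ≈ 23.5

From dC/dt = 0: 0.00392H* = 0.0852, so H* = 21.7.
From dB/dt = 0: 0.542(1 - B*/1040) = 0.0228·21.7, giving B* = 1040·(1 - 0.914) = 89.1.
From dH/dt = 0: 0.0106·89.1 - 0.0594 = 0.0377C*, so C* = 0.885/0.0377 = 23.5.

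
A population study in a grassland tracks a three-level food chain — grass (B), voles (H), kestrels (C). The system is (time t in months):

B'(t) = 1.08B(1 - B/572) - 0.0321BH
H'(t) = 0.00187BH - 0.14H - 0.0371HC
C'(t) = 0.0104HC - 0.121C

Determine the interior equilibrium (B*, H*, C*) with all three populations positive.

B* ≈ 374, H* ≈ 11.6, C* ≈ 15.1

From dC/dt = 0: 0.0104H* = 0.121, so H* = 11.6.
From dB/dt = 0: 1.08(1 - B*/572) = 0.0321·11.6, giving B* = 572·(1 - 0.346) = 374.
From dH/dt = 0: 0.00187·374 - 0.14 = 0.0371C*, so C* = 0.56/0.0371 = 15.1.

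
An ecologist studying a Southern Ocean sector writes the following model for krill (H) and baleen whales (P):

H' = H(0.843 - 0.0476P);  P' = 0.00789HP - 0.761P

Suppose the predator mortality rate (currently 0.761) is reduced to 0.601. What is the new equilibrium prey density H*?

At the interior fixed point, setting dP/dt = 0 with P > 0 fixes H* = (predator death rate)/(HP coefficient) — independent of the other coefficients.
With the change, H* = 0.601/0.00789 = 76.2; it falls from 96.5.

H* ≈ 76.2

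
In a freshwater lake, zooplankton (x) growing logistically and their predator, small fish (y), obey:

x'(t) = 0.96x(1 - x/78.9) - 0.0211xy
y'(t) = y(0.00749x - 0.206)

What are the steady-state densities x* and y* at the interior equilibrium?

From dy/dt = 0 with y > 0: 0.00749x* = 0.206, so x* = 27.5.
Substitute into dx/dt = 0: 0.96(1 - 27.5/78.9) = 0.0211y*.
The bracket is 0.651, giving y* = 0.625/0.0211 = 29.6.

x* ≈ 27.5, y* ≈ 29.6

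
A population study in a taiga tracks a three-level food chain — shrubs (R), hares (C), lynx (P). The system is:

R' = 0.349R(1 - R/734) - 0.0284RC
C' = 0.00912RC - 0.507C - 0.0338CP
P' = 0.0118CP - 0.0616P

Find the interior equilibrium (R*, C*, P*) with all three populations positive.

R* ≈ 422, C* ≈ 5.22, P* ≈ 98.9

From dP/dt = 0: 0.0118C* = 0.0616, so C* = 5.22.
From dR/dt = 0: 0.349(1 - R*/734) = 0.0284·5.22, giving R* = 734·(1 - 0.425) = 422.
From dC/dt = 0: 0.00912·422 - 0.507 = 0.0338P*, so P* = 3.34/0.0338 = 98.9.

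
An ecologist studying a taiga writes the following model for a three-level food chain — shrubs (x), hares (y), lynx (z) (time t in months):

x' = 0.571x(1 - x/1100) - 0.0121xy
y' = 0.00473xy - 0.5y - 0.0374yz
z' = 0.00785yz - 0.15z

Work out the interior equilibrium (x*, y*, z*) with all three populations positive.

From dz/dt = 0: 0.00785y* = 0.15, so y* = 19.1.
From dx/dt = 0: 0.571(1 - x*/1100) = 0.0121·19.1, giving x* = 1100·(1 - 0.405) = 655.
From dy/dt = 0: 0.00473·655 - 0.5 = 0.0374z*, so z* = 2.6/0.0374 = 69.4.

x* ≈ 655, y* ≈ 19.1, z* ≈ 69.4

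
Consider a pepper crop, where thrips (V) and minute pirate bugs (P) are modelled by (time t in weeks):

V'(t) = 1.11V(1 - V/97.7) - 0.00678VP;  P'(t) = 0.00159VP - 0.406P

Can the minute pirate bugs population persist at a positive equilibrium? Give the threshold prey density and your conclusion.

Threshold V = 255; K < 255, so no, the predator goes extinct.

The predator equation gives dP/dt > 0 only when V > 0.406/0.00159 = 255.
Without the predator, V → K = 97.7. Since 97.7 < 255, the predator cannot invade.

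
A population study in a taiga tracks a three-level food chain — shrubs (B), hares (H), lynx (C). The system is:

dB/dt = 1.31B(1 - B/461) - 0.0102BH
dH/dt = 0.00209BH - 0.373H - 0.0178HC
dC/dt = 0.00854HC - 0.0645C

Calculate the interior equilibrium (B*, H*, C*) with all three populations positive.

From dC/dt = 0: 0.00854H* = 0.0645, so H* = 7.55.
From dB/dt = 0: 1.31(1 - B*/461) = 0.0102·7.55, giving B* = 461·(1 - 0.0588) = 434.
From dH/dt = 0: 0.00209·434 - 0.373 = 0.0178C*, so C* = 0.534/0.0178 = 30.

B* ≈ 434, H* ≈ 7.55, C* ≈ 30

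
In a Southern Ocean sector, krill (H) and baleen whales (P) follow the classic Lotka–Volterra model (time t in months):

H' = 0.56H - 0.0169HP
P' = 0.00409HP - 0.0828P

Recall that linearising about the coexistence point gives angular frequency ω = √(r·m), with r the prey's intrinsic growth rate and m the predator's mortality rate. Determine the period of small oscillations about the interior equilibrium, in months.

Here r = 0.56 and m = 0.0828, so r·m = 0.0464.
ω = √0.0464 = 0.215 per month, hence T = 2π/ω ≈ 29.2 months.

T ≈ 29.2 months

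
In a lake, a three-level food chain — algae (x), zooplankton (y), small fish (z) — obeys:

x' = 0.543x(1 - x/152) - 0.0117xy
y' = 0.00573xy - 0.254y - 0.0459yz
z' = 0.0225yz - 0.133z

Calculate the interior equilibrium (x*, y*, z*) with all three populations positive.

From dz/dt = 0: 0.0225y* = 0.133, so y* = 5.91.
From dx/dt = 0: 0.543(1 - x*/152) = 0.0117·5.91, giving x* = 152·(1 - 0.127) = 133.
From dy/dt = 0: 0.00573·133 - 0.254 = 0.0459z*, so z* = 0.506/0.0459 = 11.

x* ≈ 133, y* ≈ 5.91, z* ≈ 11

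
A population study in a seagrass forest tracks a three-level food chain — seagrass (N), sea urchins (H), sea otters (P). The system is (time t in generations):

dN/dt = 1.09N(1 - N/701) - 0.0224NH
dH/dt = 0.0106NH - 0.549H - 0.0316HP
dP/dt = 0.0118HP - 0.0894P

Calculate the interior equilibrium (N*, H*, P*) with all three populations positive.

N* ≈ 592, H* ≈ 7.58, P* ≈ 181

From dP/dt = 0: 0.0118H* = 0.0894, so H* = 7.58.
From dN/dt = 0: 1.09(1 - N*/701) = 0.0224·7.58, giving N* = 701·(1 - 0.156) = 592.
From dH/dt = 0: 0.0106·592 - 0.549 = 0.0316P*, so P* = 5.72/0.0316 = 181.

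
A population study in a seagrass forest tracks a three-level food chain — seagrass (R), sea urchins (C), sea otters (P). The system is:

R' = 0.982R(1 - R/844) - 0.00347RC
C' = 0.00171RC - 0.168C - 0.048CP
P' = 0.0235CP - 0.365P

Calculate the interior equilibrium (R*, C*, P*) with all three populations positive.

From dP/dt = 0: 0.0235C* = 0.365, so C* = 15.5.
From dR/dt = 0: 0.982(1 - R*/844) = 0.00347·15.5, giving R* = 844·(1 - 0.0549) = 798.
From dC/dt = 0: 0.00171·798 - 0.168 = 0.048P*, so P* = 1.2/0.048 = 24.9.

R* ≈ 798, C* ≈ 15.5, P* ≈ 24.9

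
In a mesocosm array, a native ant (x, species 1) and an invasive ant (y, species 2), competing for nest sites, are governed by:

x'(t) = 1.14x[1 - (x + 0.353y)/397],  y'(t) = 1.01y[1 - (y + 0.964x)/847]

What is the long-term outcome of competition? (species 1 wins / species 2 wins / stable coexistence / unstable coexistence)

stable coexistence

Compare the nullcline intercepts: K1/α12 = 397/0.353 = 1120 > K2 = 847; K2/α21 = 847/0.964 = 879 > K1 = 397.
Since both inequalities hold, each species can invade when rare, so the interior equilibrium is stable.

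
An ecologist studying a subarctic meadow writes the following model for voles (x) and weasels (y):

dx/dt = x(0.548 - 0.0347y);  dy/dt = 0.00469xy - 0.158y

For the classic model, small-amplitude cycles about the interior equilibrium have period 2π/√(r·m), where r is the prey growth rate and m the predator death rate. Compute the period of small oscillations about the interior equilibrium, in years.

Here r = 0.548 and m = 0.158, so r·m = 0.0866.
ω = √0.0866 = 0.294 per year, hence T = 2π/ω ≈ 21.4 years.

T ≈ 21.4 years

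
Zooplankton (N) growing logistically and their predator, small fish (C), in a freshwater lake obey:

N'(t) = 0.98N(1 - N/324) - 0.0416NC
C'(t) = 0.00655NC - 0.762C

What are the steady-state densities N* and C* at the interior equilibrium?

From dC/dt = 0 with C > 0: 0.00655N* = 0.762, so N* = 116.
Substitute into dN/dt = 0: 0.98(1 - 116/324) = 0.0416C*.
The bracket is 0.641, giving C* = 0.628/0.0416 = 15.1.

N* ≈ 116, C* ≈ 15.1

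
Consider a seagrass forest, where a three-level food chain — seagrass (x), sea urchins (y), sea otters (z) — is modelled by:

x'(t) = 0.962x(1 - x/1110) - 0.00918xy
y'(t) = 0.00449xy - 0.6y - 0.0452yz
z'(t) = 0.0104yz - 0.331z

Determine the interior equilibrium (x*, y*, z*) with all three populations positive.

x* ≈ 773, y* ≈ 31.8, z* ≈ 63.5

From dz/dt = 0: 0.0104y* = 0.331, so y* = 31.8.
From dx/dt = 0: 0.962(1 - x*/1110) = 0.00918·31.8, giving x* = 1110·(1 - 0.304) = 773.
From dy/dt = 0: 0.00449·773 - 0.6 = 0.0452z*, so z* = 2.87/0.0452 = 63.5.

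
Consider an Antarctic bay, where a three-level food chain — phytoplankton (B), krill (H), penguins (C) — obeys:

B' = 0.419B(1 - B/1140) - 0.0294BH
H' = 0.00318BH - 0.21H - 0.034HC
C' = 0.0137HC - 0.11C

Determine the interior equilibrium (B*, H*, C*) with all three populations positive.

B* ≈ 498, H* ≈ 8.03, C* ≈ 40.4

From dC/dt = 0: 0.0137H* = 0.11, so H* = 8.03.
From dB/dt = 0: 0.419(1 - B*/1140) = 0.0294·8.03, giving B* = 1140·(1 - 0.563) = 498.
From dH/dt = 0: 0.00318·498 - 0.21 = 0.034C*, so C* = 1.37/0.034 = 40.4.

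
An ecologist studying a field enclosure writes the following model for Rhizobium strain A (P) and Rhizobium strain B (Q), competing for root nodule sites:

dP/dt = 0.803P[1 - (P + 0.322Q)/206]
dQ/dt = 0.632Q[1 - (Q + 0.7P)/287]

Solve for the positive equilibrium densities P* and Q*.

Setting both brackets to zero gives the nullclines P + 0.322Q = 206 and 0.7P + Q = 287.
Substituting Q = 287 - 0.7P into the first: P(1 - 0.322·0.7) = 206 - 0.322·287.
So P* = 114/0.775 = 147, and then Q* = 287 - 0.7·147 = 184.

P* ≈ 147, Q* ≈ 184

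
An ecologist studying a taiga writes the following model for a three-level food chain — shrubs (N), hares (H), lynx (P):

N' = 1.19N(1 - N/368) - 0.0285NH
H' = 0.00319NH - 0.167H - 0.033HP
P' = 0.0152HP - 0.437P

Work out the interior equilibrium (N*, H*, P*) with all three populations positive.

N* ≈ 115, H* ≈ 28.8, P* ≈ 6.02

From dP/dt = 0: 0.0152H* = 0.437, so H* = 28.8.
From dN/dt = 0: 1.19(1 - N*/368) = 0.0285·28.8, giving N* = 368·(1 - 0.689) = 115.
From dH/dt = 0: 0.00319·115 - 0.167 = 0.033P*, so P* = 0.199/0.033 = 6.02.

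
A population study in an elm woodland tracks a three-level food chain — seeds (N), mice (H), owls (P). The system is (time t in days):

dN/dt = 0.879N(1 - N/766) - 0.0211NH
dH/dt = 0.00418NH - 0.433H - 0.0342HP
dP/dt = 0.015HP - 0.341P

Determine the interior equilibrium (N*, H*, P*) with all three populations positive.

N* ≈ 348, H* ≈ 22.7, P* ≈ 29.9

From dP/dt = 0: 0.015H* = 0.341, so H* = 22.7.
From dN/dt = 0: 0.879(1 - N*/766) = 0.0211·22.7, giving N* = 766·(1 - 0.546) = 348.
From dH/dt = 0: 0.00418·348 - 0.433 = 0.0342P*, so P* = 1.02/0.0342 = 29.9.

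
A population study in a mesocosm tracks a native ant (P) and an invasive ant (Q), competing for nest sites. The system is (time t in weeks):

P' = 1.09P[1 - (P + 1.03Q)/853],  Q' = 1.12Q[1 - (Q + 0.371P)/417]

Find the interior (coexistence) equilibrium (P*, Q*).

Setting both brackets to zero gives the nullclines P + 1.03Q = 853 and 0.371P + Q = 417.
Substituting Q = 417 - 0.371P into the first: P(1 - 1.03·0.371) = 853 - 1.03·417.
So P* = 423/0.618 = 685, and then Q* = 417 - 0.371·685 = 163.

P* ≈ 685, Q* ≈ 163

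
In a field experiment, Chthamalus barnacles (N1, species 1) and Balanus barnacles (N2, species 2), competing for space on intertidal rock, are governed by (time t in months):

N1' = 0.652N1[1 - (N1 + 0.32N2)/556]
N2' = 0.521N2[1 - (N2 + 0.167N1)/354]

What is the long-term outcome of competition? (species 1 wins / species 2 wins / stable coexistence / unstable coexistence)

stable coexistence

Compare the nullcline intercepts: K1/α12 = 556/0.32 = 1740 > K2 = 354; K2/α21 = 354/0.167 = 2120 > K1 = 556.
Since both inequalities hold, each species can invade when rare, so the interior equilibrium is stable.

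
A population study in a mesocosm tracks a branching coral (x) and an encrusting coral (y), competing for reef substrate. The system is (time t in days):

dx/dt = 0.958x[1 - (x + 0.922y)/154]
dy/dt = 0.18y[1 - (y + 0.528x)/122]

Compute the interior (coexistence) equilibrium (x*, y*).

x* ≈ 80.9, y* ≈ 79.3

Setting both brackets to zero gives the nullclines x + 0.922y = 154 and 0.528x + y = 122.
Substituting y = 122 - 0.528x into the first: x(1 - 0.922·0.528) = 154 - 0.922·122.
So x* = 41.5/0.513 = 80.9, and then y* = 122 - 0.528·80.9 = 79.3.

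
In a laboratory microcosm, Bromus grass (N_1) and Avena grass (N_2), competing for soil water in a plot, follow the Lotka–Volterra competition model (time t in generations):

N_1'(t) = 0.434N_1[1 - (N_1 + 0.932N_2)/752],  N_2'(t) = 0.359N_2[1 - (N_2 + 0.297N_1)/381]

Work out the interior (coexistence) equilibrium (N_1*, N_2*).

Setting both brackets to zero gives the nullclines N_1 + 0.932N_2 = 752 and 0.297N_1 + N_2 = 381.
Substituting N_2 = 381 - 0.297N_1 into the first: N_1(1 - 0.932·0.297) = 752 - 0.932·381.
So N_1* = 397/0.723 = 549, and then N_2* = 381 - 0.297·549 = 218.

N_1* ≈ 549, N_2* ≈ 218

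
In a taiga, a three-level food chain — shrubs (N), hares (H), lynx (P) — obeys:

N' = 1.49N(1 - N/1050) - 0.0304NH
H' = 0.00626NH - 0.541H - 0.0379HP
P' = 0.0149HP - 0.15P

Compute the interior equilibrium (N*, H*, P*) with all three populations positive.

From dP/dt = 0: 0.0149H* = 0.15, so H* = 10.1.
From dN/dt = 0: 1.49(1 - N*/1050) = 0.0304·10.1, giving N* = 1050·(1 - 0.205) = 834.
From dH/dt = 0: 0.00626·834 - 0.541 = 0.0379P*, so P* = 4.68/0.0379 = 124.

N* ≈ 834, H* ≈ 10.1, P* ≈ 124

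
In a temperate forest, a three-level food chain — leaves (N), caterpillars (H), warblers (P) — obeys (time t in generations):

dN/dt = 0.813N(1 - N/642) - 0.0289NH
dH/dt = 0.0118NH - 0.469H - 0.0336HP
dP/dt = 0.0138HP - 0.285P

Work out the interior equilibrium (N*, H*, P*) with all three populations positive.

N* ≈ 171, H* ≈ 20.7, P* ≈ 46

From dP/dt = 0: 0.0138H* = 0.285, so H* = 20.7.
From dN/dt = 0: 0.813(1 - N*/642) = 0.0289·20.7, giving N* = 642·(1 - 0.734) = 171.
From dH/dt = 0: 0.0118·171 - 0.469 = 0.0336P*, so P* = 1.55/0.0336 = 46.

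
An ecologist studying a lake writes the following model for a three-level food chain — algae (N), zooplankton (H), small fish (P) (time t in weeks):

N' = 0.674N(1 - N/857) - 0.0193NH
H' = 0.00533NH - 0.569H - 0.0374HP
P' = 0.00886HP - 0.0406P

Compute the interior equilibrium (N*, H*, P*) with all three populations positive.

N* ≈ 745, H* ≈ 4.58, P* ≈ 90.9

From dP/dt = 0: 0.00886H* = 0.0406, so H* = 4.58.
From dN/dt = 0: 0.674(1 - N*/857) = 0.0193·4.58, giving N* = 857·(1 - 0.131) = 745.
From dH/dt = 0: 0.00533·745 - 0.569 = 0.0374P*, so P* = 3.4/0.0374 = 90.9.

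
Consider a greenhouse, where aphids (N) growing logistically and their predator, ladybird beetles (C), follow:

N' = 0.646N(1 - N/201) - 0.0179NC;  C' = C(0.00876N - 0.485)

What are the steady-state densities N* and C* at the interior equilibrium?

From dC/dt = 0 with C > 0: 0.00876N* = 0.485, so N* = 55.4.
Substitute into dN/dt = 0: 0.646(1 - 55.4/201) = 0.0179C*.
The bracket is 0.725, giving C* = 0.468/0.0179 = 26.1.

N* ≈ 55.4, C* ≈ 26.1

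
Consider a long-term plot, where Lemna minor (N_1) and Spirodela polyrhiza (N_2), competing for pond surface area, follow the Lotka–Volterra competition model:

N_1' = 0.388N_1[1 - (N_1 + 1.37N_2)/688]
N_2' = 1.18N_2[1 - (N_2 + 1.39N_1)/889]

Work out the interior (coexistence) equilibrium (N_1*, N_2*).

Setting both brackets to zero gives the nullclines N_1 + 1.37N_2 = 688 and 1.39N_1 + N_2 = 889.
Substituting N_2 = 889 - 1.39N_1 into the first: N_1(1 - 1.37·1.39) = 688 - 1.37·889.
So N_1* = -530/-0.904 = 586, and then N_2* = 889 - 1.39·586 = 74.4.

N_1* ≈ 586, N_2* ≈ 74.4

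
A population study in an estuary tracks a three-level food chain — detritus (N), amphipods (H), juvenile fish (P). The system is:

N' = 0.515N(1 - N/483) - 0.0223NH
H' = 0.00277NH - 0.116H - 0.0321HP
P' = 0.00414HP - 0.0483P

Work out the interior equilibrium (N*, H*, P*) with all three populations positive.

N* ≈ 239, H* ≈ 11.7, P* ≈ 17

From dP/dt = 0: 0.00414H* = 0.0483, so H* = 11.7.
From dN/dt = 0: 0.515(1 - N*/483) = 0.0223·11.7, giving N* = 483·(1 - 0.505) = 239.
From dH/dt = 0: 0.00277·239 - 0.116 = 0.0321P*, so P* = 0.546/0.0321 = 17.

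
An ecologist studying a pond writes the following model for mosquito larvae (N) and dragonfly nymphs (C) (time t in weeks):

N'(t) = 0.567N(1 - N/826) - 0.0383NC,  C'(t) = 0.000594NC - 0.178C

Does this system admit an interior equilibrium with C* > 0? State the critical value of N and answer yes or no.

Threshold N = 300; K > 300, so yes, the predator persists.

The predator equation gives dC/dt > 0 only when N > 0.178/0.000594 = 300.
Without the predator, N → K = 826. Since 826 > 300, the predator can invade and persist.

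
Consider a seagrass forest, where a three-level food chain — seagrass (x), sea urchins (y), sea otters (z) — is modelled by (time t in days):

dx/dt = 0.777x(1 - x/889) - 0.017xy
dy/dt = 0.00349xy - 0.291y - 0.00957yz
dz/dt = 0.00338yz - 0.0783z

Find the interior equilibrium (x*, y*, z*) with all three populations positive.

From dz/dt = 0: 0.00338y* = 0.0783, so y* = 23.2.
From dx/dt = 0: 0.777(1 - x*/889) = 0.017·23.2, giving x* = 889·(1 - 0.507) = 438.
From dy/dt = 0: 0.00349·438 - 0.291 = 0.00957z*, so z* = 1.24/0.00957 = 129.

x* ≈ 438, y* ≈ 23.2, z* ≈ 129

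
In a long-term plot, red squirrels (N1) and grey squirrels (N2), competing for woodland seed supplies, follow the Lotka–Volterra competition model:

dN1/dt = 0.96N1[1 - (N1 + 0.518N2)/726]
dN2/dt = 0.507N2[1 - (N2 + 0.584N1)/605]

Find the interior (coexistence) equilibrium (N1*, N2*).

N1* ≈ 592, N2* ≈ 260

Setting both brackets to zero gives the nullclines N1 + 0.518N2 = 726 and 0.584N1 + N2 = 605.
Substituting N2 = 605 - 0.584N1 into the first: N1(1 - 0.518·0.584) = 726 - 0.518·605.
So N1* = 413/0.697 = 592, and then N2* = 605 - 0.584·592 = 260.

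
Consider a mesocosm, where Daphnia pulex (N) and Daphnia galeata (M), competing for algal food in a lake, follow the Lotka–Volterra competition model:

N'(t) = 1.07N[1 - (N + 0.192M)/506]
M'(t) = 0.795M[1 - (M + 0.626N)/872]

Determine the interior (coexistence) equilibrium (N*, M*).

Setting both brackets to zero gives the nullclines N + 0.192M = 506 and 0.626N + M = 872.
Substituting M = 872 - 0.626N into the first: N(1 - 0.192·0.626) = 506 - 0.192·872.
So N* = 339/0.88 = 385, and then M* = 872 - 0.626·385 = 631.

N* ≈ 385, M* ≈ 631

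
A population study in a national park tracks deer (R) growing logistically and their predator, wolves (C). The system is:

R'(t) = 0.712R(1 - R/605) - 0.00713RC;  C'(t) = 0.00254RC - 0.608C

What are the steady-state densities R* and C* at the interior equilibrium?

R* ≈ 239, C* ≈ 60.3

From dC/dt = 0 with C > 0: 0.00254R* = 0.608, so R* = 239.
Substitute into dR/dt = 0: 0.712(1 - 239/605) = 0.00713C*.
The bracket is 0.604, giving C* = 0.43/0.00713 = 60.3.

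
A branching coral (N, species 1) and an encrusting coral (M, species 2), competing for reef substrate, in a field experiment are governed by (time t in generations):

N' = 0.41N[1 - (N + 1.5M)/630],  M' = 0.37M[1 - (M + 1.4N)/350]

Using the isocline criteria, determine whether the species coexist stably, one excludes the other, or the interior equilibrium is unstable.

Compare the nullcline intercepts: K1/α12 = 630/1.5 = 420 > K2 = 350; K2/α21 = 350/1.4 = 250 < K1 = 630.
Since the inequalities point opposite ways, species 1 can invade but species 2 cannot.

species 1 excludes species 2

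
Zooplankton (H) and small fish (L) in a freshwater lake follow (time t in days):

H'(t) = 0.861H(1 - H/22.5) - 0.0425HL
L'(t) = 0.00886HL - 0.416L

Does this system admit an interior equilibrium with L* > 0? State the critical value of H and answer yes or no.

Threshold H = 47; K < 47, so no, the predator goes extinct.

The predator equation gives dL/dt > 0 only when H > 0.416/0.00886 = 47.
Without the predator, H → K = 22.5. Since 22.5 < 47, the predator cannot invade.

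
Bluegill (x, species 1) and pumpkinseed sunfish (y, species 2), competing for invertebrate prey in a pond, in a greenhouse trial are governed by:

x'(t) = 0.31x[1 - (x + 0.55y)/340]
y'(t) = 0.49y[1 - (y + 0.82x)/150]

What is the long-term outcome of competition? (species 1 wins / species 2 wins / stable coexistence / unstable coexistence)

Compare the nullcline intercepts: K1/α12 = 340/0.55 = 618 > K2 = 150; K2/α21 = 150/0.82 = 183 < K1 = 340.
Since the inequalities point opposite ways, species 1 can invade but species 2 cannot.

species 1 excludes species 2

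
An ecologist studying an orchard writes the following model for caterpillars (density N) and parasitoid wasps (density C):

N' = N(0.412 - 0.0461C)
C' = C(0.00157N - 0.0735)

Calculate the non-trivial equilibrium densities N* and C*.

N* ≈ 46.8, C* ≈ 8.94

Set dC/dt = 0 with C > 0: 0.00157N - 0.0735 = 0, so N* = 0.0735/0.00157 = 46.8.
Set dN/dt = 0 with N > 0: 0.412 - 0.0461C = 0, so C* = 0.412/0.0461 = 8.94.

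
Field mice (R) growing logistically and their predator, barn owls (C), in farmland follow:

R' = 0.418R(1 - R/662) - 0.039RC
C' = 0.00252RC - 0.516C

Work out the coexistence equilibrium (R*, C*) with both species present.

From dC/dt = 0 with C > 0: 0.00252R* = 0.516, so R* = 205.
Substitute into dR/dt = 0: 0.418(1 - 205/662) = 0.039C*.
The bracket is 0.691, giving C* = 0.289/0.039 = 7.4.

R* ≈ 205, C* ≈ 7.4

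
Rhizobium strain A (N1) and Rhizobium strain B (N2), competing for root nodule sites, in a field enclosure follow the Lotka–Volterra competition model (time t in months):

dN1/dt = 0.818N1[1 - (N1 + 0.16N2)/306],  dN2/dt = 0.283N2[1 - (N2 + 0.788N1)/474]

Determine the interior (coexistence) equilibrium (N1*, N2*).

Setting both brackets to zero gives the nullclines N1 + 0.16N2 = 306 and 0.788N1 + N2 = 474.
Substituting N2 = 474 - 0.788N1 into the first: N1(1 - 0.16·0.788) = 306 - 0.16·474.
So N1* = 230/0.874 = 263, and then N2* = 474 - 0.788·263 = 266.

N1* ≈ 263, N2* ≈ 266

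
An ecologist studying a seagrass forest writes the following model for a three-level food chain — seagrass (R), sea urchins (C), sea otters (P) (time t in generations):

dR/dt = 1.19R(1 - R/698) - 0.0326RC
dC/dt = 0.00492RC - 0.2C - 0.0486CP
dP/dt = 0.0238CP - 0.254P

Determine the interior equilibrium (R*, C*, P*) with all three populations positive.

R* ≈ 494, C* ≈ 10.7, P* ≈ 45.9

From dP/dt = 0: 0.0238C* = 0.254, so C* = 10.7.
From dR/dt = 0: 1.19(1 - R*/698) = 0.0326·10.7, giving R* = 698·(1 - 0.292) = 494.
From dC/dt = 0: 0.00492·494 - 0.2 = 0.0486P*, so P* = 2.23/0.0486 = 45.9.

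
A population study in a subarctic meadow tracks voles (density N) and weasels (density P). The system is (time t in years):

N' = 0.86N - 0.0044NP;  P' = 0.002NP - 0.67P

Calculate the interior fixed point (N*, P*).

Set dP/dt = 0 with P > 0: 0.002N - 0.67 = 0, so N* = 0.67/0.002 = 335.
Set dN/dt = 0 with N > 0: 0.86 - 0.0044P = 0, so P* = 0.86/0.0044 = 195.

N* ≈ 335, P* ≈ 195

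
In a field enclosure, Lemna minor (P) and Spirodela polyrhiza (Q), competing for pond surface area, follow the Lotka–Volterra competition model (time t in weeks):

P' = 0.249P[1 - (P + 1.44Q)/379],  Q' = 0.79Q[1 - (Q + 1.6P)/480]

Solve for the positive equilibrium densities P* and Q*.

P* ≈ 239, Q* ≈ 96.9

Setting both brackets to zero gives the nullclines P + 1.44Q = 379 and 1.6P + Q = 480.
Substituting Q = 480 - 1.6P into the first: P(1 - 1.44·1.6) = 379 - 1.44·480.
So P* = -312/-1.3 = 239, and then Q* = 480 - 1.6·239 = 96.9.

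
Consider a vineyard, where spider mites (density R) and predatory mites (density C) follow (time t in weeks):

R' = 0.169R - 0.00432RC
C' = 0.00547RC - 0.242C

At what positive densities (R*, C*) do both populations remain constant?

Set dC/dt = 0 with C > 0: 0.00547R - 0.242 = 0, so R* = 0.242/0.00547 = 44.2.
Set dR/dt = 0 with R > 0: 0.169 - 0.00432C = 0, so C* = 0.169/0.00432 = 39.1.

R* ≈ 44.2, C* ≈ 39.1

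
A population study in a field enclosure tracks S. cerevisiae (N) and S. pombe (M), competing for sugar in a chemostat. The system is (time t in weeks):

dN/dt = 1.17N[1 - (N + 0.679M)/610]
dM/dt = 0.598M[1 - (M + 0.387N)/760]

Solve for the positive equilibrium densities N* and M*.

Setting both brackets to zero gives the nullclines N + 0.679M = 610 and 0.387N + M = 760.
Substituting M = 760 - 0.387N into the first: N(1 - 0.679·0.387) = 610 - 0.679·760.
So N* = 94/0.737 = 127, and then M* = 760 - 0.387·127 = 711.

N* ≈ 127, M* ≈ 711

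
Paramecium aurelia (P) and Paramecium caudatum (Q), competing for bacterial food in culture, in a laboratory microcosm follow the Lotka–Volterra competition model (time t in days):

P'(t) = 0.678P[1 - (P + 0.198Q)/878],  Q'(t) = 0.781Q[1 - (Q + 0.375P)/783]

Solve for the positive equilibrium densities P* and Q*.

P* ≈ 781, Q* ≈ 490

Setting both brackets to zero gives the nullclines P + 0.198Q = 878 and 0.375P + Q = 783.
Substituting Q = 783 - 0.375P into the first: P(1 - 0.198·0.375) = 878 - 0.198·783.
So P* = 723/0.926 = 781, and then Q* = 783 - 0.375·781 = 490.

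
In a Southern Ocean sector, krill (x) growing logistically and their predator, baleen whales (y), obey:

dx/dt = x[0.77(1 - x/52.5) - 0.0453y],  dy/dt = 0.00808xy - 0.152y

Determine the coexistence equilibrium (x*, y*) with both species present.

From dy/dt = 0 with y > 0: 0.00808x* = 0.152, so x* = 18.8.
Substitute into dx/dt = 0: 0.77(1 - 18.8/52.5) = 0.0453y*.
The bracket is 0.642, giving y* = 0.494/0.0453 = 10.9.

x* ≈ 18.8, y* ≈ 10.9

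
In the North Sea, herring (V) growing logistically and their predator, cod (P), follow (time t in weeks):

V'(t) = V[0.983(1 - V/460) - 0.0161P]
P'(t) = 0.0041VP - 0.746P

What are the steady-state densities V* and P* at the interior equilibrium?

V* ≈ 182, P* ≈ 36.9

From dP/dt = 0 with P > 0: 0.0041V* = 0.746, so V* = 182.
Substitute into dV/dt = 0: 0.983(1 - 182/460) = 0.0161P*.
The bracket is 0.604, giving P* = 0.594/0.0161 = 36.9.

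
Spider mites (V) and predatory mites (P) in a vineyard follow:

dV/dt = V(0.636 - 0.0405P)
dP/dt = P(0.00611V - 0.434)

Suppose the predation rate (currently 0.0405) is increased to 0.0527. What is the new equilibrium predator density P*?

P* ≈ 12.1

At the interior fixed point, setting dV/dt = 0 with V > 0 fixes P* = (prey growth rate)/(VP coefficient) — independent of the other coefficients.
With the change, P* = 0.636/0.0527 = 12.1; it falls from 15.7.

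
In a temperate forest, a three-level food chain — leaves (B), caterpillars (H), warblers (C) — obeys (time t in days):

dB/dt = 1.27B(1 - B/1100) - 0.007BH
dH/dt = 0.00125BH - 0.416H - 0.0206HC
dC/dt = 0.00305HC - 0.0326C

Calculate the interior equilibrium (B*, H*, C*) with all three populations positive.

From dC/dt = 0: 0.00305H* = 0.0326, so H* = 10.7.
From dB/dt = 0: 1.27(1 - B*/1100) = 0.007·10.7, giving B* = 1100·(1 - 0.0589) = 1040.
From dH/dt = 0: 0.00125·1040 - 0.416 = 0.0206C*, so C* = 0.878/0.0206 = 42.6.

B* ≈ 1040, H* ≈ 10.7, C* ≈ 42.6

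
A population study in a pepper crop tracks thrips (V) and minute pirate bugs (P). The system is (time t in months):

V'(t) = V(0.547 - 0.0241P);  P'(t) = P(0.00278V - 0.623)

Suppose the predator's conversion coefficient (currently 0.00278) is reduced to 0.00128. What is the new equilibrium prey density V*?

V* ≈ 487

At the interior fixed point, setting dP/dt = 0 with P > 0 fixes V* = (predator death rate)/(VP coefficient) — independent of the other coefficients.
With the change, V* = 0.623/0.00128 = 487; it rises from 224.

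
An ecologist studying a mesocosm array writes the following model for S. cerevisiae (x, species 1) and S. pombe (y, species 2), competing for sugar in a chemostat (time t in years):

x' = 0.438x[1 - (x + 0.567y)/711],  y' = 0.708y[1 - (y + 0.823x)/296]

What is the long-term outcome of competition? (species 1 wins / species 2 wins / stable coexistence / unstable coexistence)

species 1 excludes species 2

Compare the nullcline intercepts: K1/α12 = 711/0.567 = 1250 > K2 = 296; K2/α21 = 296/0.823 = 360 < K1 = 711.
Since the inequalities point opposite ways, species 1 can invade but species 2 cannot.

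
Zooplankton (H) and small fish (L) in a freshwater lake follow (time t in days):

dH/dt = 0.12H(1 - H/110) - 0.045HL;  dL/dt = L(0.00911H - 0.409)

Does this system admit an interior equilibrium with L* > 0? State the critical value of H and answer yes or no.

Threshold H = 44.9; K > 44.9, so yes, the predator persists.

The predator equation gives dL/dt > 0 only when H > 0.409/0.00911 = 44.9.
Without the predator, H → K = 110. Since 110 > 44.9, the predator can invade and persist.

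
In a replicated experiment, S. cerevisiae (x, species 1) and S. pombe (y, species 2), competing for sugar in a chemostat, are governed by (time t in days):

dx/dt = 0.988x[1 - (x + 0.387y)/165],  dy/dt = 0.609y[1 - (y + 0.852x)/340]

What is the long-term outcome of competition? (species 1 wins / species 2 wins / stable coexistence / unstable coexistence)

stable coexistence

Compare the nullcline intercepts: K1/α12 = 165/0.387 = 426 > K2 = 340; K2/α21 = 340/0.852 = 399 > K1 = 165.
Since both inequalities hold, each species can invade when rare, so the interior equilibrium is stable.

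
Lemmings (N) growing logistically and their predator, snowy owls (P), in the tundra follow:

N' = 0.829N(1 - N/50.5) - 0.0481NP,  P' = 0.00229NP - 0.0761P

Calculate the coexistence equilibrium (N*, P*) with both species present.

From dP/dt = 0 with P > 0: 0.00229N* = 0.0761, so N* = 33.2.
Substitute into dN/dt = 0: 0.829(1 - 33.2/50.5) = 0.0481P*.
The bracket is 0.342, giving P* = 0.283/0.0481 = 5.89.

N* ≈ 33.2, P* ≈ 5.89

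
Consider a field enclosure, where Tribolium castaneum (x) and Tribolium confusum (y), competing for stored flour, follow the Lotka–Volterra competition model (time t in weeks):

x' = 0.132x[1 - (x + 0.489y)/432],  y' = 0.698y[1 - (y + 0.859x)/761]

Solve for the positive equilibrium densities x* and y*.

x* ≈ 103, y* ≈ 672

Setting both brackets to zero gives the nullclines x + 0.489y = 432 and 0.859x + y = 761.
Substituting y = 761 - 0.859x into the first: x(1 - 0.489·0.859) = 432 - 0.489·761.
So x* = 59.9/0.58 = 103, and then y* = 761 - 0.859·103 = 672.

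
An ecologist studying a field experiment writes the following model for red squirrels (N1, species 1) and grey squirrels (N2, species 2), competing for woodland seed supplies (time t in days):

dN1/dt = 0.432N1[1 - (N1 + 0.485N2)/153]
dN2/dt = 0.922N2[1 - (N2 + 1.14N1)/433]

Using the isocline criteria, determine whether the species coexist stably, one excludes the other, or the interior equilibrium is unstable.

species 2 excludes species 1

Compare the nullcline intercepts: K1/α12 = 153/0.485 = 315 < K2 = 433; K2/α21 = 433/1.14 = 380 > K1 = 153.
Since the inequalities point opposite ways, species 2 can invade but species 1 cannot.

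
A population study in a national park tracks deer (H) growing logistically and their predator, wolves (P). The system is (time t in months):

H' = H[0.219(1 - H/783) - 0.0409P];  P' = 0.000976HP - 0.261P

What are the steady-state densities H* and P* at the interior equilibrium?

H* ≈ 267, P* ≈ 3.53

From dP/dt = 0 with P > 0: 0.000976H* = 0.261, so H* = 267.
Substitute into dH/dt = 0: 0.219(1 - 267/783) = 0.0409P*.
The bracket is 0.658, giving P* = 0.144/0.0409 = 3.53.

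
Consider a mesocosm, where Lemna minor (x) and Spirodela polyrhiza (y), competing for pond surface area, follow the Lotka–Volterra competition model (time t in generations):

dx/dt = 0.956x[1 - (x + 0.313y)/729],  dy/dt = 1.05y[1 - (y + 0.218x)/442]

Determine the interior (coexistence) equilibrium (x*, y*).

Setting both brackets to zero gives the nullclines x + 0.313y = 729 and 0.218x + y = 442.
Substituting y = 442 - 0.218x into the first: x(1 - 0.313·0.218) = 729 - 0.313·442.
So x* = 591/0.932 = 634, and then y* = 442 - 0.218·634 = 304.

x* ≈ 634, y* ≈ 304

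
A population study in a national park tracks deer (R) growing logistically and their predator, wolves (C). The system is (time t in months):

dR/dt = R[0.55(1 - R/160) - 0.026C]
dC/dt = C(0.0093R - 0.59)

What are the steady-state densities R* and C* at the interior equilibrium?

R* ≈ 63.4, C* ≈ 12.8

From dC/dt = 0 with C > 0: 0.0093R* = 0.59, so R* = 63.4.
Substitute into dR/dt = 0: 0.55(1 - 63.4/160) = 0.026C*.
The bracket is 0.603, giving C* = 0.332/0.026 = 12.8.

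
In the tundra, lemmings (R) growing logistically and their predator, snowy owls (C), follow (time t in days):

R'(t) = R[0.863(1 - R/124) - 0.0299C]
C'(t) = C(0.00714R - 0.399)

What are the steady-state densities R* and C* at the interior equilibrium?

R* ≈ 55.9, C* ≈ 15.9

From dC/dt = 0 with C > 0: 0.00714R* = 0.399, so R* = 55.9.
Substitute into dR/dt = 0: 0.863(1 - 55.9/124) = 0.0299C*.
The bracket is 0.549, giving C* = 0.474/0.0299 = 15.9.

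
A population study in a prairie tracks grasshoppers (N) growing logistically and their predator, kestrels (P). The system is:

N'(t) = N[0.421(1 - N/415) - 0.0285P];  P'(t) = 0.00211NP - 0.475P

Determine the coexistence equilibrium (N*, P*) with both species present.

From dP/dt = 0 with P > 0: 0.00211N* = 0.475, so N* = 225.
Substitute into dN/dt = 0: 0.421(1 - 225/415) = 0.0285P*.
The bracket is 0.458, giving P* = 0.193/0.0285 = 6.76.

N* ≈ 225, P* ≈ 6.76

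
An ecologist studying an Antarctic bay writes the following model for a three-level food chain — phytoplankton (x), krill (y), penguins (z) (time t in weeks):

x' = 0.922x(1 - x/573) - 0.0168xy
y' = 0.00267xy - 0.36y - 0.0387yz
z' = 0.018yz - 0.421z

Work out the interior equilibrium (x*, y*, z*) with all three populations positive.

x* ≈ 329, y* ≈ 23.4, z* ≈ 13.4

From dz/dt = 0: 0.018y* = 0.421, so y* = 23.4.
From dx/dt = 0: 0.922(1 - x*/573) = 0.0168·23.4, giving x* = 573·(1 - 0.426) = 329.
From dy/dt = 0: 0.00267·329 - 0.36 = 0.0387z*, so z* = 0.518/0.0387 = 13.4.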